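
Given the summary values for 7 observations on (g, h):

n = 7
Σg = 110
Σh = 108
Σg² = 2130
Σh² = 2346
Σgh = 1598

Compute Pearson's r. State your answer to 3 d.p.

-0.190

r = (nΣgh − ΣgΣh) / √[(nΣg² − (Σg)²)(nΣh² − (Σh)²)]
Numerator: 7×1598 − 110×108 = -694
Denominator: √[(14910 − 12100)(16422 − 11664)] = √[2810 × 4758] = 3656.4983
r = -694 / 3656.4983 ≈ -0.190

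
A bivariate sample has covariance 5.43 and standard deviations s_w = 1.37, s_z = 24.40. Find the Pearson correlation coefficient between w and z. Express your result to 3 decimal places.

0.162

r = Cov(w,z) / (s_w · s_z) = 5.43 / (1.37 × 24.40)
  = 5.43 / 33.4280 ≈ 0.162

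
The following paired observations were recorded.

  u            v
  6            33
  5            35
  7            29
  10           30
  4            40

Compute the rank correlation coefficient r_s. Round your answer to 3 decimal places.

Rank u: 3, 2, 4, 5, 1
Rank v: 3, 4, 1, 2, 5
d = rank(u) − rank(v): 0, -2, 3, 3, -4; Σd² = 38
ρ = 1 − 6Σd² / [n(n²−1)] = 1 − 6×38 / (5×24) = 1 − 228/120 ≈ -0.900

-0.900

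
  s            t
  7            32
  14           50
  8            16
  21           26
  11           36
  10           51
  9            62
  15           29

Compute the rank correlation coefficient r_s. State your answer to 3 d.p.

Rank s: 1, 6, 2, 8, 5, 4, 3, 7
Rank t: 4, 6, 1, 2, 5, 7, 8, 3
d = rank(s) − rank(t): -3, 0, 1, 6, 0, -3, -5, 4; Σd² = 96
ρ = 1 − 6Σd² / [n(n²−1)] = 1 − 6×96 / (8×63) = 1 − 576/504 ≈ -0.143

-0.143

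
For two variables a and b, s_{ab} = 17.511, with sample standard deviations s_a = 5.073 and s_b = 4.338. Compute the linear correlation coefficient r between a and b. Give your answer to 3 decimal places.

r = Cov(a,b) / (s_a · s_b) = 17.511 / (5.073 × 4.338)
  = 17.511 / 22.0067 ≈ 0.796

0.796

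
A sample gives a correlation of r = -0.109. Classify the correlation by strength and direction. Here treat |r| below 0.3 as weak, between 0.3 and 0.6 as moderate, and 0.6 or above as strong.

r = -0.109 < 0 so the relationship is negative.
|r| = 0.109, which falls in the weak range.

weak negative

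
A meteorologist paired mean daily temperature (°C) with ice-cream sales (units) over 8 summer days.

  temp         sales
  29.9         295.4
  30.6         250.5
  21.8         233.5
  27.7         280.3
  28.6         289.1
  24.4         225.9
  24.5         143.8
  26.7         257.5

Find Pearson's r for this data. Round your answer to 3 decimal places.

0.604

n = 8, Σx = 214.2, Σy = 1976, Σx² = 5799.36, Σy² = 504696.06, Σxy = 53530.94
nΣxy − ΣxΣy = 428247.52 − 423259.2 = 4988.32
nΣx² − (Σx)² = 46394.88 − 45881.64 = 513.24; nΣy² − (Σy)² = 4037568.48 − 3904576 = 132992.48
r = 4988.32 / √(513.24 × 132992.48) = 4988.32 / 8261.7831 ≈ 0.604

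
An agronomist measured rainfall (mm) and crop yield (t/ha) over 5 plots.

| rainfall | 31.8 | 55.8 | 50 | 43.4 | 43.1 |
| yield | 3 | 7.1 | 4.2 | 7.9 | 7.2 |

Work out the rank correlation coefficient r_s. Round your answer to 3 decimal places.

0.200

Rank rainfall: 1, 5, 4, 3, 2
Rank yield: 1, 3, 2, 5, 4
d = rank(rainfall) − rank(yield): 0, 2, 2, -2, -2; Σd² = 16
ρ = 1 − 6Σd² / [n(n²−1)] = 1 − 6×16 / (5×24) = 1 − 96/120 ≈ 0.200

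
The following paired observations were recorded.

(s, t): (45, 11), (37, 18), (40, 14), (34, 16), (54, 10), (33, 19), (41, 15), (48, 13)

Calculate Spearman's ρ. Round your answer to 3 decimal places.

Rank s: 6, 3, 4, 2, 8, 1, 5, 7
Rank t: 2, 7, 4, 6, 1, 8, 5, 3
d = rank(s) − rank(t): 4, -4, 0, -4, 7, -7, 0, 4; Σd² = 162
ρ = 1 − 6Σd² / [n(n²−1)] = 1 − 6×162 / (8×63) = 1 − 972/504 ≈ -0.929

-0.929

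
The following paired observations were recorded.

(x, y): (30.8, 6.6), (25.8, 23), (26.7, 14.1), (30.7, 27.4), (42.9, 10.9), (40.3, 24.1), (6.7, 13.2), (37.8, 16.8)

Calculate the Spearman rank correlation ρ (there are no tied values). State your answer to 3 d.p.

-0.071

Rank x: 5, 2, 3, 4, 8, 7, 1, 6
Rank y: 1, 6, 4, 8, 2, 7, 3, 5
d = rank(x) − rank(y): 4, -4, -1, -4, 6, 0, -2, 1; Σd² = 90
ρ = 1 − 6Σd² / [n(n²−1)] = 1 − 6×90 / (8×63) = 1 − 540/504 ≈ -0.071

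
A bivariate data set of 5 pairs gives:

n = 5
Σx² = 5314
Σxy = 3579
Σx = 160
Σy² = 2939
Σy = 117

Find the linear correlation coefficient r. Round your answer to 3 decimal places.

-0.835

r = (nΣxy − ΣxΣy) / √[(nΣx² − (Σx)²)(nΣy² − (Σy)²)]
Numerator: 5×3579 − 160×117 = -825
Denominator: √[(26570 − 25600)(14695 − 13689)] = √[970 × 1006] = 987.8360
r = -825 / 987.8360 ≈ -0.835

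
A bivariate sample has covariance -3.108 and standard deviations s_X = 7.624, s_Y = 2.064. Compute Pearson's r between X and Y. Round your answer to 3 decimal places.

-0.198

r = Cov(X,Y) / (s_X · s_Y) = -3.108 / (7.624 × 2.064)
  = -3.108 / 15.7359 ≈ -0.198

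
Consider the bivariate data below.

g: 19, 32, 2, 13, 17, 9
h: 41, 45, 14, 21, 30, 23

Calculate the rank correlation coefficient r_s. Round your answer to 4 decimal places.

Rank g: 5, 6, 1, 3, 4, 2
Rank h: 5, 6, 1, 2, 4, 3
d = rank(g) − rank(h): 0, 0, 0, 1, 0, -1; Σd² = 2
ρ = 1 − 6Σd² / [n(n²−1)] = 1 − 6×2 / (6×35) = 1 − 12/210 ≈ 0.9429

0.9429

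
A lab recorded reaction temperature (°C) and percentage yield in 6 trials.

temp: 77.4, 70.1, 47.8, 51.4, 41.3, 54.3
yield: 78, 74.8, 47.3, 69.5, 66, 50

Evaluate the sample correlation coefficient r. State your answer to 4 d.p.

n = 6, Σx = 342.3, Σy = 385.6, Σx² = 20485.75, Σy² = 25602.58, Σxy = 22554.72
nΣxy − ΣxΣy = 135328.32 − 131990.88 = 3337.44
nΣx² − (Σx)² = 122914.5 − 117169.29 = 5745.21; nΣy² − (Σy)² = 153615.48 − 148687.36 = 4928.12
r = 3337.44 / √(5745.21 × 4928.12) = 3337.44 / 5321.0041 ≈ 0.6272

0.6272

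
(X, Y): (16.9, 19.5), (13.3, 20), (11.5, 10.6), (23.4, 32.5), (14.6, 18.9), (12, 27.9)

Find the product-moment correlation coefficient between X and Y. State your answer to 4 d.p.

n = 6, ΣX = 91.7, ΣY = 129.4, ΣX² = 1499.47, ΣY² = 3084.48, ΣXY = 2088.69
nΣXY − ΣXΣY = 12532.14 − 11865.98 = 666.16
nΣX² − (ΣX)² = 8996.82 − 8408.89 = 587.93; nΣY² − (ΣY)² = 18506.88 − 16744.36 = 1762.52
r = 666.16 / √(587.93 × 1762.52) = 666.16 / 1017.9579 ≈ 0.6544

0.6544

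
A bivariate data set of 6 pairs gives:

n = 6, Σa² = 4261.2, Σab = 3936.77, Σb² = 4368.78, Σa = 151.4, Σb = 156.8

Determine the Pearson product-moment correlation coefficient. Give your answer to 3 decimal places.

r = (nΣab − ΣaΣb) / √[(nΣa² − (Σa)²)(nΣb² − (Σb)²)]
Numerator: 6×3936.77 − 151.4×156.8 = -118.9
Denominator: √[(25567.2 − 22921.96)(26212.68 − 24586.24)] = √[2645.24 × 1626.44] = 2074.2045
r = -118.9 / 2074.2045 ≈ -0.057

-0.057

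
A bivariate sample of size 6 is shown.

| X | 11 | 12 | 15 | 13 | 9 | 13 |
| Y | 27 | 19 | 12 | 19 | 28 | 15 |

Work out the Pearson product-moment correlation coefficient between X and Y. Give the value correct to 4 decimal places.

-0.9357

n = 6, ΣX = 73, ΣY = 120, ΣX² = 909, ΣY² = 2604, ΣXY = 1399
nΣXY − ΣXΣY = 8394 − 8760 = -366
nΣX² − (ΣX)² = 5454 − 5329 = 125; nΣY² − (ΣY)² = 15624 − 14400 = 1224
r = -366 / √(125 × 1224) = -366 / 391.1521 ≈ -0.9357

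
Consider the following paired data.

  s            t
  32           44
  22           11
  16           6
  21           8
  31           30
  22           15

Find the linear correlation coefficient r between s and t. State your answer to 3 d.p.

n = 6, Σs = 144, Σt = 114, Σs² = 3650, Σt² = 3282, Σst = 3174
nΣst − ΣsΣt = 19044 − 16416 = 2628
nΣs² − (Σs)² = 21900 − 20736 = 1164; nΣt² − (Σt)² = 19692 − 12996 = 6696
r = 2628 / √(1164 × 6696) = 2628 / 2791.7994 ≈ 0.941

0.941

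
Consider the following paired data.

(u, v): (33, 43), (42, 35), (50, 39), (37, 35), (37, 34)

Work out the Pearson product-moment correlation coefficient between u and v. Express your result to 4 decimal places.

-0.1096

n = 5, Σu = 199, Σv = 186, Σu² = 8091, Σv² = 6976, Σuv = 7392
nΣuv − ΣuΣv = 36960 − 37014 = -54
nΣu² − (Σu)² = 40455 − 39601 = 854; nΣv² − (Σv)² = 34880 − 34596 = 284
r = -54 / √(854 × 284) = -54 / 492.4794 ≈ -0.1096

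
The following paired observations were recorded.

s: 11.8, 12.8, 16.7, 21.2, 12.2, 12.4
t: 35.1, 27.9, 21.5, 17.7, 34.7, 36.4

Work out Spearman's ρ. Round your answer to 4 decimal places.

Rank s: 1, 4, 5, 6, 2, 3
Rank t: 5, 3, 2, 1, 4, 6
d = rank(s) − rank(t): -4, 1, 3, 5, -2, -3; Σd² = 64
ρ = 1 − 6Σd² / [n(n²−1)] = 1 − 6×64 / (6×35) = 1 − 384/210 ≈ -0.8286

-0.8286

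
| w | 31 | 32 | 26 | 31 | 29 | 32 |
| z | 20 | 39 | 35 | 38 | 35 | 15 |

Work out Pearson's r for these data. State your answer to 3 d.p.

-0.333

n = 6, Σw = 181, Σz = 182, Σw² = 5487, Σz² = 6040, Σwz = 5451
nΣwz − ΣwΣz = 32706 − 32942 = -236
nΣw² − (Σw)² = 32922 − 32761 = 161; nΣz² − (Σz)² = 36240 − 33124 = 3116
r = -236 / √(161 × 3116) = -236 / 708.2909 ≈ -0.333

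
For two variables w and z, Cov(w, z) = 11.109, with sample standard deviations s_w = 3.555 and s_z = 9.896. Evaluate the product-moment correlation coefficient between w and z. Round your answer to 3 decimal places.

r = Cov(w,z) / (s_w · s_z) = 11.109 / (3.555 × 9.896)
  = 11.109 / 35.1803 ≈ 0.316

0.316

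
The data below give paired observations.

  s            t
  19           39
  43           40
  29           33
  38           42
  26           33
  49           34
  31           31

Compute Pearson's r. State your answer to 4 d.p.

n = 7, Σs = 235, Σt = 252, Σs² = 8533, Σt² = 9180, Σst = 8499
nΣst − ΣsΣt = 59493 − 59220 = 273
nΣs² − (Σs)² = 59731 − 55225 = 4506; nΣt² − (Σt)² = 64260 − 63504 = 756
r = 273 / √(4506 × 756) = 273 / 1845.6804 ≈ 0.1479

0.1479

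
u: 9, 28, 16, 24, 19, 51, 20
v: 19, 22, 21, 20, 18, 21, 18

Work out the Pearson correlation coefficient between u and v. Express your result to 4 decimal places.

0.4737

n = 7, Σu = 167, Σv = 139, Σu² = 5059, Σv² = 2775, Σuv = 3376
nΣuv − ΣuΣv = 23632 − 23213 = 419
nΣu² − (Σu)² = 35413 − 27889 = 7524; nΣv² − (Σv)² = 19425 − 19321 = 104
r = 419 / √(7524 × 104) = 419 / 884.5880 ≈ 0.4737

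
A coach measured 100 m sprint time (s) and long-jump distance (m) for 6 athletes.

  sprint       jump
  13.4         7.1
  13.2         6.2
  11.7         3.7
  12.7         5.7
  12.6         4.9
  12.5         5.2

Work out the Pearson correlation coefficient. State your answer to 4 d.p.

0.9731

n = 6, Σx = 76.1, Σy = 32.8, Σx² = 966.99, Σy² = 186.08, Σxy = 419.4
nΣxy − ΣxΣy = 2516.4 − 2496.08 = 20.32
nΣx² − (Σx)² = 5801.94 − 5791.21 = 10.73; nΣy² − (Σy)² = 1116.48 − 1075.84 = 40.64
r = 20.32 / √(10.73 × 40.64) = 20.32 / 20.8822 ≈ 0.9731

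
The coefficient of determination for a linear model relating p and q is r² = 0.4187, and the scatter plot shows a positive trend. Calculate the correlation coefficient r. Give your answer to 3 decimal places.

0.647

|r| = √0.4187 = 0.647
The association is positive, so r = 0.647.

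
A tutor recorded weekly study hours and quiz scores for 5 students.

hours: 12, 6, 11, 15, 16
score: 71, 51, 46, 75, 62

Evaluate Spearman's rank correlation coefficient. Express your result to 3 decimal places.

0.600

Rank hours: 3, 1, 2, 4, 5
Rank score: 4, 2, 1, 5, 3
d = rank(hours) − rank(score): -1, -1, 1, -1, 2; Σd² = 8
ρ = 1 − 6Σd² / [n(n²−1)] = 1 − 6×8 / (5×24) = 1 − 48/120 ≈ 0.600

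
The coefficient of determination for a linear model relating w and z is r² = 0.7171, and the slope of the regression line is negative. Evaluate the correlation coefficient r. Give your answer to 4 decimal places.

-0.8468

|r| = √0.7171 = 0.8468
The association is negative, so r = −0.8468.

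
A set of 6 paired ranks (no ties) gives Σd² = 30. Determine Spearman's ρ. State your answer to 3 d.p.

ρ = 1 − 6Σd² / [n(n²−1)] = 1 − 6×30 / (6×35)
  = 1 − 180/210 = 1 − 0.8571 ≈ 0.143

0.143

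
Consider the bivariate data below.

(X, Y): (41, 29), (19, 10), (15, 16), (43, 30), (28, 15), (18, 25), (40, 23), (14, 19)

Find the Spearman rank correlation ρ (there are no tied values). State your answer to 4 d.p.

Rank X: 7, 4, 2, 8, 5, 3, 6, 1
Rank Y: 7, 1, 3, 8, 2, 6, 5, 4
d = rank(X) − rank(Y): 0, 3, -1, 0, 3, -3, 1, -3; Σd² = 38
ρ = 1 − 6Σd² / [n(n²−1)] = 1 − 6×38 / (8×63) = 1 − 228/504 ≈ 0.5476

0.5476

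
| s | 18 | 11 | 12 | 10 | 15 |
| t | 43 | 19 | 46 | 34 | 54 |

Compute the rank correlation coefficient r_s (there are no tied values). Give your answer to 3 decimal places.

0.600

Rank s: 5, 2, 3, 1, 4
Rank t: 3, 1, 4, 2, 5
d = rank(s) − rank(t): 2, 1, -1, -1, -1; Σd² = 8
ρ = 1 − 6Σd² / [n(n²−1)] = 1 − 6×8 / (5×24) = 1 − 48/120 ≈ 0.600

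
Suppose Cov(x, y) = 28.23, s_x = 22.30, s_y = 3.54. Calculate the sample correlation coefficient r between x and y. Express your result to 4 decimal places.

r = Cov(x,y) / (s_x · s_y) = 28.23 / (22.30 × 3.54)
  = 28.23 / 78.9420 ≈ 0.3576

0.3576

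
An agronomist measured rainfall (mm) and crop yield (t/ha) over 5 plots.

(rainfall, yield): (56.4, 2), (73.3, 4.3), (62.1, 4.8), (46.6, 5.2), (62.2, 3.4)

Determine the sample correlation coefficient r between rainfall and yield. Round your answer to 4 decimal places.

-0.0905

n = 5, Σx = 300.6, Σy = 19.7, Σx² = 18450.66, Σy² = 84.13, Σxy = 1179.87
nΣxy − ΣxΣy = 5899.35 − 5921.82 = -22.47
nΣx² − (Σx)² = 92253.3 − 90360.36 = 1892.94; nΣy² − (Σy)² = 420.65 − 388.09 = 32.56
r = -22.47 / √(1892.94 × 32.56) = -22.47 / 248.2622 ≈ -0.0905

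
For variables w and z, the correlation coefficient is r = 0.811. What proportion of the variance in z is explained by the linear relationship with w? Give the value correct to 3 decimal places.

r² = (0.811)² = 0.658

0.658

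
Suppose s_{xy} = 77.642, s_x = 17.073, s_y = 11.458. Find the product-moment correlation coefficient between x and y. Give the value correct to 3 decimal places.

r = Cov(x,y) / (s_x · s_y) = 77.642 / (17.073 × 11.458)
  = 77.642 / 195.6224 ≈ 0.397

0.397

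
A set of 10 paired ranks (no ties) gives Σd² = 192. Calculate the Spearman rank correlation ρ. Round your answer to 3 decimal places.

-0.164

ρ = 1 − 6Σd² / [n(n²−1)] = 1 − 6×192 / (10×99)
  = 1 − 1152/990 = 1 − 1.1636 ≈ -0.164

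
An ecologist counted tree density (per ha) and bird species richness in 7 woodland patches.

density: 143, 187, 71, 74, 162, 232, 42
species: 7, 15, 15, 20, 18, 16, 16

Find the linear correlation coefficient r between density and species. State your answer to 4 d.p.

n = 7, Σx = 911, Σy = 107, Σx² = 147767, Σy² = 1735, Σxy = 13651
nΣxy − ΣxΣy = 95557 − 97477 = -1920
nΣx² − (Σx)² = 1034369 − 829921 = 204448; nΣy² − (Σy)² = 12145 − 11449 = 696
r = -1920 / √(204448 × 696) = -1920 / 11928.7807 ≈ -0.1610

-0.1610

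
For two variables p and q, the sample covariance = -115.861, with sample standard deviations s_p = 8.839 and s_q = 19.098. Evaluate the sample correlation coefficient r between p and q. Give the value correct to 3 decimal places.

r = Cov(p,q) / (s_p · s_q) = -115.861 / (8.839 × 19.098)
  = -115.861 / 168.8072 ≈ -0.686

-0.686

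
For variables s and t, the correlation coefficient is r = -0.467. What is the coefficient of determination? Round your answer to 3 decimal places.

r² = (-0.467)² = 0.218

0.218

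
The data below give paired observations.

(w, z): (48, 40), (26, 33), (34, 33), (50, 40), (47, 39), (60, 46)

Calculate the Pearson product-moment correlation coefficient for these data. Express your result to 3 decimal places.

0.968

n = 6, Σw = 265, Σz = 231, Σw² = 12445, Σz² = 9015, Σwz = 10493
nΣwz − ΣwΣz = 62958 − 61215 = 1743
nΣw² − (Σw)² = 74670 − 70225 = 4445; nΣz² − (Σz)² = 54090 − 53361 = 729
r = 1743 / √(4445 × 729) = 1743 / 1800.1125 ≈ 0.968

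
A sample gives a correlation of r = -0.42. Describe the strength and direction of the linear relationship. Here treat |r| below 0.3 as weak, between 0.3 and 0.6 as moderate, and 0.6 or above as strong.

moderate negative

r = -0.42 < 0 so the relationship is negative.
|r| = 0.42, which falls in the moderate range.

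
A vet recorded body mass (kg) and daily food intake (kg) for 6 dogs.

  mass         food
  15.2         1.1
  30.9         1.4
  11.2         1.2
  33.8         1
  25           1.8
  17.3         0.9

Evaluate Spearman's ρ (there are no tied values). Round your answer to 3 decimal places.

0.029

Rank mass: 2, 5, 1, 6, 4, 3
Rank food: 3, 5, 4, 2, 6, 1
d = rank(mass) − rank(food): -1, 0, -3, 4, -2, 2; Σd² = 34
ρ = 1 − 6Σd² / [n(n²−1)] = 1 − 6×34 / (6×35) = 1 − 204/210 ≈ 0.029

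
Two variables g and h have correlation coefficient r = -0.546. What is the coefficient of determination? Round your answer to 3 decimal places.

0.298

r² = (-0.546)² = 0.298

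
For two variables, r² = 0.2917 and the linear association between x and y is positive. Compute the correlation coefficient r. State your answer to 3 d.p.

0.540

|r| = √0.2917 = 0.540
The association is positive, so r = 0.540.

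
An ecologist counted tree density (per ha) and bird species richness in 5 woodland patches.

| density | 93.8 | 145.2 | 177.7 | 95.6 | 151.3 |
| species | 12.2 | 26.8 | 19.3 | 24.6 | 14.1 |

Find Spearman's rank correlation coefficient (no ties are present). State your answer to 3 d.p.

Rank density: 1, 3, 5, 2, 4
Rank species: 1, 5, 3, 4, 2
d = rank(density) − rank(species): 0, -2, 2, -2, 2; Σd² = 16
ρ = 1 − 6Σd² / [n(n²−1)] = 1 − 6×16 / (5×24) = 1 − 96/120 ≈ 0.200

0.200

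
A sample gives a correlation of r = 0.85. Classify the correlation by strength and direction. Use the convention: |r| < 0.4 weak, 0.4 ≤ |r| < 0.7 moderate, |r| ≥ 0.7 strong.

r = 0.85 > 0 so the relationship is positive.
|r| = 0.85, which falls in the strong range.

strong positive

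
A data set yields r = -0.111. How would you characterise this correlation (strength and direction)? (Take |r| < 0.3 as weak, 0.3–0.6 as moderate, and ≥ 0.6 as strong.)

r = -0.111 < 0 so the relationship is negative.
|r| = 0.111, which falls in the weak range.

weak negative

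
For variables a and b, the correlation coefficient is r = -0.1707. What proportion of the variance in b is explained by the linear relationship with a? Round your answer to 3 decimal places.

r² = (-0.1707)² = 0.029

0.029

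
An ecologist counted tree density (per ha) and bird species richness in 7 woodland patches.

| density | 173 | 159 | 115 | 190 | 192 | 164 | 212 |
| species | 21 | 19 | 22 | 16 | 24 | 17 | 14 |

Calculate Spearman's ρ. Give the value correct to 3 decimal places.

-0.357

Rank density: 4, 2, 1, 5, 6, 3, 7
Rank species: 5, 4, 6, 2, 7, 3, 1
d = rank(density) − rank(species): -1, -2, -5, 3, -1, 0, 6; Σd² = 76
ρ = 1 − 6Σd² / [n(n²−1)] = 1 − 6×76 / (7×48) = 1 − 456/336 ≈ -0.357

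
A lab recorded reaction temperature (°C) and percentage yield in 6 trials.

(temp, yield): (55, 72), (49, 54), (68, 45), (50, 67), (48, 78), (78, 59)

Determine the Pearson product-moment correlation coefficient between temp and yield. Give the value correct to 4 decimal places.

n = 6, Σx = 348, Σy = 375, Σx² = 20938, Σy² = 24179, Σxy = 21362
nΣxy − ΣxΣy = 128172 − 130500 = -2328
nΣx² − (Σx)² = 125628 − 121104 = 4524; nΣy² − (Σy)² = 145074 − 140625 = 4449
r = -2328 / √(4524 × 4449) = -2328 / 4486.3433 ≈ -0.5189

-0.5189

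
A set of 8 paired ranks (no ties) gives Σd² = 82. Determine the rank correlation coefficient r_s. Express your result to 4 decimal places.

ρ = 1 − 6Σd² / [n(n²−1)] = 1 − 6×82 / (8×63)
  = 1 − 492/504 = 1 − 0.97619 ≈ 0.0238

0.0238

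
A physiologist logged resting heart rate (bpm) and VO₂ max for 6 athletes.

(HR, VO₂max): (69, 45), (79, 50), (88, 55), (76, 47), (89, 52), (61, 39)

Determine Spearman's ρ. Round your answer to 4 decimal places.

0.9429

Rank HR: 2, 4, 5, 3, 6, 1
Rank VO₂max: 2, 4, 6, 3, 5, 1
d = rank(HR) − rank(VO₂max): 0, 0, -1, 0, 1, 0; Σd² = 2
ρ = 1 − 6Σd² / [n(n²−1)] = 1 − 6×2 / (6×35) = 1 − 12/210 ≈ 0.9429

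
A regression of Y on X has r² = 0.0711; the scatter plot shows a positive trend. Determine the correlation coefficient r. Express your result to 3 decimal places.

|r| = √0.0711 = 0.267
The association is positive, so r = 0.267.

0.267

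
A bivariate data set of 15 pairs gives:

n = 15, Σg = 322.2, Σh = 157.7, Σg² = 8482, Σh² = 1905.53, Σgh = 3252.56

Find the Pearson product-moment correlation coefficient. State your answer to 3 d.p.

-0.217

r = (nΣgh − ΣgΣh) / √[(nΣg² − (Σg)²)(nΣh² − (Σh)²)]
Numerator: 15×3252.56 − 322.2×157.7 = -2022.54
Denominator: √[(127230 − 103812.84)(28582.95 − 24869.29)] = √[23417.16 × 3713.66] = 9325.4153
r = -2022.54 / 9325.4153 ≈ -0.217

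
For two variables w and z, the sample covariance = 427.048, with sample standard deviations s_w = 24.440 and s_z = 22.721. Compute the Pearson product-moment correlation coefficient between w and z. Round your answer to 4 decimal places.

0.7690

r = Cov(w,z) / (s_w · s_z) = 427.048 / (24.440 × 22.721)
  = 427.048 / 555.3012 ≈ 0.7690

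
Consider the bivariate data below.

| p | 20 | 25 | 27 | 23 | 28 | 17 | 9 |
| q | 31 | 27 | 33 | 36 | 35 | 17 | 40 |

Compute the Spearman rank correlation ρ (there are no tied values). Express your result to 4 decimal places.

-0.0357

Rank p: 3, 5, 6, 4, 7, 2, 1
Rank q: 3, 2, 4, 6, 5, 1, 7
d = rank(p) − rank(q): 0, 3, 2, -2, 2, 1, -6; Σd² = 58
ρ = 1 − 6Σd² / [n(n²−1)] = 1 − 6×58 / (7×48) = 1 − 348/336 ≈ -0.0357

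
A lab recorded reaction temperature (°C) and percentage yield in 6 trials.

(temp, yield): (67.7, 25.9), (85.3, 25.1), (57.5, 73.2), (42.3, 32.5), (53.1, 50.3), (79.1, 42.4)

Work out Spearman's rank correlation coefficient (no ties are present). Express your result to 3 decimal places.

Rank temp: 4, 6, 3, 1, 2, 5
Rank yield: 2, 1, 6, 3, 5, 4
d = rank(temp) − rank(yield): 2, 5, -3, -2, -3, 1; Σd² = 52
ρ = 1 − 6Σd² / [n(n²−1)] = 1 − 6×52 / (6×35) = 1 − 312/210 ≈ -0.486

-0.486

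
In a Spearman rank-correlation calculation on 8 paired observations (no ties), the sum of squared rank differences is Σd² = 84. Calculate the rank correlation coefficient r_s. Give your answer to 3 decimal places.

0.000

ρ = 1 − 6Σd² / [n(n²−1)] = 1 − 6×84 / (8×63)
  = 1 − 504/504 = 1 − 1.0000 ≈ 0.000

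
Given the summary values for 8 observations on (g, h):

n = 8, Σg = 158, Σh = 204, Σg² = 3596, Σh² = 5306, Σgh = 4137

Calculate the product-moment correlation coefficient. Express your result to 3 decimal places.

0.486

r = (nΣgh − ΣgΣh) / √[(nΣg² − (Σg)²)(nΣh² − (Σh)²)]
Numerator: 8×4137 − 158×204 = 864
Denominator: √[(28768 − 24964)(42448 − 41616)] = √[3804 × 832] = 1779.0245
r = 864 / 1779.0245 ≈ 0.486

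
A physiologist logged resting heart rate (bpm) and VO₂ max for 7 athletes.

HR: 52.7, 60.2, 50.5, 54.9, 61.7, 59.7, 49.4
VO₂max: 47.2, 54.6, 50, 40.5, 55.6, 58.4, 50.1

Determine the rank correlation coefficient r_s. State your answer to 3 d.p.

0.536

Rank HR: 3, 6, 2, 4, 7, 5, 1
Rank VO₂max: 2, 5, 3, 1, 6, 7, 4
d = rank(HR) − rank(VO₂max): 1, 1, -1, 3, 1, -2, -3; Σd² = 26
ρ = 1 − 6Σd² / [n(n²−1)] = 1 − 6×26 / (7×48) = 1 − 156/336 ≈ 0.536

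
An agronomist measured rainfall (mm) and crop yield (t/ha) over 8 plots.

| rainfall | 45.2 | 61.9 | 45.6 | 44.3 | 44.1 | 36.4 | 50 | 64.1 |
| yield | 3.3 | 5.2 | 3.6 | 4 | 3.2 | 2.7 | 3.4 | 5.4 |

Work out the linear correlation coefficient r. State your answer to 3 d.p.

n = 8, Σx = 391.6, Σy = 30.8, Σx² = 19795.08, Σy² = 125.14, Σxy = 1567.94
nΣxy − ΣxΣy = 12543.52 − 12061.28 = 482.24
nΣx² − (Σx)² = 158360.64 − 153350.56 = 5010.08; nΣy² − (Σy)² = 1001.12 − 948.64 = 52.48
r = 482.24 / √(5010.08 × 52.48) = 482.24 / 512.7660 ≈ 0.940

0.940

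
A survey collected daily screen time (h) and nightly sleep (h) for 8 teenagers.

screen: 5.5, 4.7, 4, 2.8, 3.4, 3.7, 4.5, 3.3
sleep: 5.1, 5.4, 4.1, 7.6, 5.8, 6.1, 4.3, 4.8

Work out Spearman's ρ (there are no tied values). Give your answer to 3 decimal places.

-0.429

Rank screen: 8, 7, 5, 1, 3, 4, 6, 2
Rank sleep: 4, 5, 1, 8, 6, 7, 2, 3
d = rank(screen) − rank(sleep): 4, 2, 4, -7, -3, -3, 4, -1; Σd² = 120
ρ = 1 − 6Σd² / [n(n²−1)] = 1 − 6×120 / (8×63) = 1 − 720/504 ≈ -0.429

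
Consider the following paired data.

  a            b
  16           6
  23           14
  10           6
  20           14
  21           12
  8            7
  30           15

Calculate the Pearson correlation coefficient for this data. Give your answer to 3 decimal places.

n = 7, Σa = 128, Σb = 74, Σa² = 2690, Σb² = 882, Σab = 1516
nΣab − ΣaΣb = 10612 − 9472 = 1140
nΣa² − (Σa)² = 18830 − 16384 = 2446; nΣb² − (Σb)² = 6174 − 5476 = 698
r = 1140 / √(2446 × 698) = 1140 / 1306.6400 ≈ 0.872

0.872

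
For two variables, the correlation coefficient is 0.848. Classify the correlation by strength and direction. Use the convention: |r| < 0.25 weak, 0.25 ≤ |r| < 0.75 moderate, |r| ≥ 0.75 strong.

r = 0.848 > 0 so the relationship is positive.
|r| = 0.848, which falls in the strong range.

strong positive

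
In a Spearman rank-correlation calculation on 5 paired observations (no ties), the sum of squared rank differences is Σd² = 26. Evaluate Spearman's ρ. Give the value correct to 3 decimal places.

ρ = 1 − 6Σd² / [n(n²−1)] = 1 − 6×26 / (5×24)
  = 1 − 156/120 = 1 − 1.3000 ≈ -0.300

-0.300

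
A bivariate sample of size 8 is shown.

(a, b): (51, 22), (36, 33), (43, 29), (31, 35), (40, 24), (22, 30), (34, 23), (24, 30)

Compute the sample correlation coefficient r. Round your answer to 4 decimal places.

-0.5400

n = 8, Σa = 281, Σb = 226, Σa² = 10523, Σb² = 6544, Σab = 7764
nΣab − ΣaΣb = 62112 − 63506 = -1394
nΣa² − (Σa)² = 84184 − 78961 = 5223; nΣb² − (Σb)² = 52352 − 51076 = 1276
r = -1394 / √(5223 × 1276) = -1394 / 2581.5786 ≈ -0.5400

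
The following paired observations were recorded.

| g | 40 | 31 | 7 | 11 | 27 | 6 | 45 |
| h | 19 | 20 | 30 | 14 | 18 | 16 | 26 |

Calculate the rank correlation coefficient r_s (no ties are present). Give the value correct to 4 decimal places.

Rank g: 6, 5, 2, 3, 4, 1, 7
Rank h: 4, 5, 7, 1, 3, 2, 6
d = rank(g) − rank(h): 2, 0, -5, 2, 1, -1, 1; Σd² = 36
ρ = 1 − 6Σd² / [n(n²−1)] = 1 − 6×36 / (7×48) = 1 − 216/336 ≈ 0.3571

0.3571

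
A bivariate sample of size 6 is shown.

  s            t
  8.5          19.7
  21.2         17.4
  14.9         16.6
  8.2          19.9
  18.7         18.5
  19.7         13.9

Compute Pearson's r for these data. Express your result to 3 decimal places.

n = 6, Σs = 91.2, Σt = 106, Σs² = 1548.72, Σt² = 1897.88, Σst = 1566.63
nΣst − ΣsΣt = 9399.78 − 9667.2 = -267.42
nΣs² − (Σs)² = 9292.32 − 8317.44 = 974.88; nΣt² − (Σt)² = 11387.28 − 11236 = 151.28
r = -267.42 / √(974.88 × 151.28) = -267.42 / 384.0310 ≈ -0.696

-0.696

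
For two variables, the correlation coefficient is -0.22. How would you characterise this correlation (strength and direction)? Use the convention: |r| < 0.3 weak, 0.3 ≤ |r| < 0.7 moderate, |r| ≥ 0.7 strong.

weak negative

r = -0.22 < 0 so the relationship is negative.
|r| = 0.22, which falls in the weak range.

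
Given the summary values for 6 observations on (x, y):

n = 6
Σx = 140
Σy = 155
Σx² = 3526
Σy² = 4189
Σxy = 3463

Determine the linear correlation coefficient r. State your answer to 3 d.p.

-0.702

r = (nΣxy − ΣxΣy) / √[(nΣx² − (Σx)²)(nΣy² − (Σy)²)]
Numerator: 6×3463 − 140×155 = -922
Denominator: √[(21156 − 19600)(25134 − 24025)] = √[1556 × 1109] = 1313.6225
r = -922 / 1313.6225 ≈ -0.702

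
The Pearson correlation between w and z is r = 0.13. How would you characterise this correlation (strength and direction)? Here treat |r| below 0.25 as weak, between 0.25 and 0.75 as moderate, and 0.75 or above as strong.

r = 0.13 > 0 so the relationship is positive.
|r| = 0.13, which falls in the weak range.

weak positive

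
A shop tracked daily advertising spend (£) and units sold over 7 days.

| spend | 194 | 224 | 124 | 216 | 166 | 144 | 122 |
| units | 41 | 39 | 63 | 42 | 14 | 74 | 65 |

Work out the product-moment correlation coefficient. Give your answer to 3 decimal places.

n = 7, Σx = 1190, Σy = 338, Σx² = 213020, Σy² = 18832, Σxy = 54484
nΣxy − ΣxΣy = 381388 − 402220 = -20832
nΣx² − (Σx)² = 1491140 − 1416100 = 75040; nΣy² − (Σy)² = 131824 − 114244 = 17580
r = -20832 / √(75040 × 17580) = -20832 / 36320.8370 ≈ -0.574

-0.574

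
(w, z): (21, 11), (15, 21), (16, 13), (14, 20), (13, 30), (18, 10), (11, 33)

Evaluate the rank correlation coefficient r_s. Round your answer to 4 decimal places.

-0.9286

Rank w: 7, 4, 5, 3, 2, 6, 1
Rank z: 2, 5, 3, 4, 6, 1, 7
d = rank(w) − rank(z): 5, -1, 2, -1, -4, 5, -6; Σd² = 108
ρ = 1 − 6Σd² / [n(n²−1)] = 1 − 6×108 / (7×48) = 1 − 648/336 ≈ -0.9286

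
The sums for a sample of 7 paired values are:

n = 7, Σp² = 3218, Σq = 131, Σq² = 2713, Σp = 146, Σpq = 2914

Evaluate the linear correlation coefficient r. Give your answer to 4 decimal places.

0.8548

r = (nΣpq − ΣpΣq) / √[(nΣp² − (Σp)²)(nΣq² − (Σq)²)]
Numerator: 7×2914 − 146×131 = 1272
Denominator: √[(22526 − 21316)(18991 − 17161)] = √[1210 × 1830] = 1488.0524
r = 1272 / 1488.0524 ≈ 0.8548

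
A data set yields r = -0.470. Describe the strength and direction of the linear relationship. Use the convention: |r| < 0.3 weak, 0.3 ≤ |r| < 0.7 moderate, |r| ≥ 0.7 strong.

r = -0.470 < 0 so the relationship is negative.
|r| = 0.470, which falls in the moderate range.

moderate negative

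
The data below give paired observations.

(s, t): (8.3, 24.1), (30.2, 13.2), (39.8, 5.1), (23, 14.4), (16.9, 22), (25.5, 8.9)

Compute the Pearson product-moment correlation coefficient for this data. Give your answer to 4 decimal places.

-0.9259

n = 6, Σs = 143.7, Σt = 87.7, Σs² = 4029.83, Σt² = 1551.63, Σst = 1731.6
nΣst − ΣsΣt = 10389.6 − 12602.49 = -2212.89
nΣs² − (Σs)² = 24178.98 − 20649.69 = 3529.29; nΣt² − (Σt)² = 9309.78 − 7691.29 = 1618.49
r = -2212.89 / √(3529.29 × 1618.49) = -2212.89 / 2390.0043 ≈ -0.9259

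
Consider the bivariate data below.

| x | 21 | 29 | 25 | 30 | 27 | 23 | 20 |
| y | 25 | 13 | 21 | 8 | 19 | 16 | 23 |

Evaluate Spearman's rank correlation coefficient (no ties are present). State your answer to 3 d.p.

Rank x: 2, 6, 4, 7, 5, 3, 1
Rank y: 7, 2, 5, 1, 4, 3, 6
d = rank(x) − rank(y): -5, 4, -1, 6, 1, 0, -5; Σd² = 104
ρ = 1 − 6Σd² / [n(n²−1)] = 1 − 6×104 / (7×48) = 1 − 624/336 ≈ -0.857

-0.857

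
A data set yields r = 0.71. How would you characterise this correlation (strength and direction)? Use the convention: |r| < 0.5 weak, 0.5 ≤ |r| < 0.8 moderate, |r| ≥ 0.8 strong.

r = 0.71 > 0 so the relationship is positive.
|r| = 0.71, which falls in the moderate range.

moderate positive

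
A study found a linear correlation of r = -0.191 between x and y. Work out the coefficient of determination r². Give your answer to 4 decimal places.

r² = (-0.191)² = 0.0365

0.0365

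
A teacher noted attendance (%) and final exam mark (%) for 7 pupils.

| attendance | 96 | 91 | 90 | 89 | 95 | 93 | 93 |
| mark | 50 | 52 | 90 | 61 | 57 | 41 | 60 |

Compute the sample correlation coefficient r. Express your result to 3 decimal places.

n = 7, Σx = 647, Σy = 411, Σx² = 59841, Σy² = 25555, Σxy = 37869
nΣxy − ΣxΣy = 265083 − 265917 = -834
nΣx² − (Σx)² = 418887 − 418609 = 278; nΣy² − (Σy)² = 178885 − 168921 = 9964
r = -834 / √(278 × 9964) = -834 / 1664.3293 ≈ -0.501

-0.501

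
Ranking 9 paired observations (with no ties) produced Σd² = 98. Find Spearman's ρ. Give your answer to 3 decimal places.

0.183

ρ = 1 − 6Σd² / [n(n²−1)] = 1 − 6×98 / (9×80)
  = 1 − 588/720 = 1 − 0.8167 ≈ 0.183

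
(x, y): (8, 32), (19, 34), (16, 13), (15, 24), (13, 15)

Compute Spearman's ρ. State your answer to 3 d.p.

0.100

Rank x: 1, 5, 4, 3, 2
Rank y: 4, 5, 1, 3, 2
d = rank(x) − rank(y): -3, 0, 3, 0, 0; Σd² = 18
ρ = 1 − 6Σd² / [n(n²−1)] = 1 − 6×18 / (5×24) = 1 − 108/120 ≈ 0.100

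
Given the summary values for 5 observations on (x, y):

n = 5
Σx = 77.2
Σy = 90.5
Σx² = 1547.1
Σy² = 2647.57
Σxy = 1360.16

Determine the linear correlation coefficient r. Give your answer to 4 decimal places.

-0.0621

r = (nΣxy − ΣxΣy) / √[(nΣx² − (Σx)²)(nΣy² − (Σy)²)]
Numerator: 5×1360.16 − 77.2×90.5 = -185.8
Denominator: √[(7735.5 − 5959.84)(13237.85 − 8190.25)] = √[1775.66 × 5047.6] = 2993.7972
r = -185.8 / 2993.7972 ≈ -0.0621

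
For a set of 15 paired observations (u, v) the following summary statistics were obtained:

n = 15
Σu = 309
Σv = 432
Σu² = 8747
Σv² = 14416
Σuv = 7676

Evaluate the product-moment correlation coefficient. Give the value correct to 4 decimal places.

r = (nΣuv − ΣuΣv) / √[(nΣu² − (Σu)²)(nΣv² − (Σv)²)]
Numerator: 15×7676 − 309×432 = -18348
Denominator: √[(131205 − 95481)(216240 − 186624)] = √[35724 × 29616] = 32526.9424
r = -18348 / 32526.9424 ≈ -0.5641

-0.5641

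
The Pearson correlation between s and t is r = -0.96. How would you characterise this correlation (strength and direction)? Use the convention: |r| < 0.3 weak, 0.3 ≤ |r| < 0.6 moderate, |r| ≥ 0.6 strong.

strong negative

r = -0.96 < 0 so the relationship is negative.
|r| = 0.96, which falls in the strong range.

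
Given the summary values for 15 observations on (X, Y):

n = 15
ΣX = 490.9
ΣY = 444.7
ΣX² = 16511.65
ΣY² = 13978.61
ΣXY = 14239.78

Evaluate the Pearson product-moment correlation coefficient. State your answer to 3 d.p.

r = (nΣXY − ΣXΣY) / √[(nΣX² − (ΣX)²)(nΣY² − (ΣY)²)]
Numerator: 15×14239.78 − 490.9×444.7 = -4706.53
Denominator: √[(247674.75 − 240982.81)(209679.15 − 197758.09)] = √[6691.94 × 11921.06] = 8931.6862
r = -4706.53 / 8931.6862 ≈ -0.527

-0.527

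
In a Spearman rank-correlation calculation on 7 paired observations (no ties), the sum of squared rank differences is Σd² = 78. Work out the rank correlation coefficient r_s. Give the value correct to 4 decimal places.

-0.3929

ρ = 1 − 6Σd² / [n(n²−1)] = 1 − 6×78 / (7×48)
  = 1 − 468/336 = 1 − 1.39286 ≈ -0.3929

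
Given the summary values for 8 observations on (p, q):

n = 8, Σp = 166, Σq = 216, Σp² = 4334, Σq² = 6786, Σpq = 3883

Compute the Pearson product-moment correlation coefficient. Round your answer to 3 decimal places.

r = (nΣpq − ΣpΣq) / √[(nΣp² − (Σp)²)(nΣq² − (Σq)²)]
Numerator: 8×3883 − 166×216 = -4792
Denominator: √[(34672 − 27556)(54288 − 46656)] = √[7116 × 7632] = 7369.4852
r = -4792 / 7369.4852 ≈ -0.650

-0.650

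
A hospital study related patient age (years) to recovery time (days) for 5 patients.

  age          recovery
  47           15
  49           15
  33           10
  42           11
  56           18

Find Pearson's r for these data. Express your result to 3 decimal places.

0.959

n = 5, Σx = 227, Σy = 69, Σx² = 10599, Σy² = 995, Σxy = 3240
nΣxy − ΣxΣy = 16200 − 15663 = 537
nΣx² − (Σx)² = 52995 − 51529 = 1466; nΣy² − (Σy)² = 4975 − 4761 = 214
r = 537 / √(1466 × 214) = 537 / 560.1107 ≈ 0.959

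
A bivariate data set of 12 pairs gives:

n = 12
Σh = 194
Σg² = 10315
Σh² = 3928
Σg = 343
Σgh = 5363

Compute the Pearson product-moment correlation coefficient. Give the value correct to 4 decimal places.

-0.2864

r = (nΣgh − ΣgΣh) / √[(nΣg² − (Σg)²)(nΣh² − (Σh)²)]
Numerator: 12×5363 − 343×194 = -2186
Denominator: √[(123780 − 117649)(47136 − 37636)] = √[6131 × 9500] = 7631.8084
r = -2186 / 7631.8084 ≈ -0.2864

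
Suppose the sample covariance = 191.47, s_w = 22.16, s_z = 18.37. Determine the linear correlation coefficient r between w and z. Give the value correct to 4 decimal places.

r = Cov(w,z) / (s_w · s_z) = 191.47 / (22.16 × 18.37)
  = 191.47 / 407.0792 ≈ 0.4704

0.4704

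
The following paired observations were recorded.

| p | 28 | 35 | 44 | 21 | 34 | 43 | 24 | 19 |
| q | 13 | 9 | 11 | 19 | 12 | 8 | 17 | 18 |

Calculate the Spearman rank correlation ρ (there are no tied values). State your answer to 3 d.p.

Rank p: 4, 6, 8, 2, 5, 7, 3, 1
Rank q: 5, 2, 3, 8, 4, 1, 6, 7
d = rank(p) − rank(q): -1, 4, 5, -6, 1, 6, -3, -6; Σd² = 160
ρ = 1 − 6Σd² / [n(n²−1)] = 1 − 6×160 / (8×63) = 1 − 960/504 ≈ -0.905

-0.905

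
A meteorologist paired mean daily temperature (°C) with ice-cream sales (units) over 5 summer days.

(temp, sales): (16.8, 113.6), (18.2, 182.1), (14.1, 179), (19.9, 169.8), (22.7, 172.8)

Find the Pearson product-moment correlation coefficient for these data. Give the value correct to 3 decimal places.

n = 5, Σx = 91.7, Σy = 817.3, Σx² = 1723.59, Σy² = 136798.25, Σxy = 15048.18
nΣxy − ΣxΣy = 75240.9 − 74946.41 = 294.49
nΣx² − (Σx)² = 8617.95 − 8408.89 = 209.06; nΣy² − (Σy)² = 683991.25 − 667979.29 = 16011.96
r = 294.49 / √(209.06 × 16011.96) = 294.49 / 1829.6066 ≈ 0.161

0.161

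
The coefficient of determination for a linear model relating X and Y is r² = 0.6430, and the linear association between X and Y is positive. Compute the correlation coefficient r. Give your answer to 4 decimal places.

0.8019

|r| = √0.6430 = 0.8019
The association is positive, so r = 0.8019.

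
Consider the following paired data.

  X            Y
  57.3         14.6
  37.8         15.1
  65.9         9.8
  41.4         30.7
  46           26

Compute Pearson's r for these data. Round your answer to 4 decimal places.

-0.6360

n = 5, ΣX = 248.4, ΣY = 96.2, ΣX² = 12884.9, ΣY² = 2155.7, ΣXY = 4520.16
nΣXY − ΣXΣY = 22600.8 − 23896.08 = -1295.28
nΣX² − (ΣX)² = 64424.5 − 61702.56 = 2721.94; nΣY² − (ΣY)² = 10778.5 − 9254.44 = 1524.06
r = -1295.28 / √(2721.94 × 1524.06) = -1295.28 / 2036.7621 ≈ -0.6360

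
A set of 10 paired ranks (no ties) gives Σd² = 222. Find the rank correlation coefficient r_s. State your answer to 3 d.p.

ρ = 1 − 6Σd² / [n(n²−1)] = 1 − 6×222 / (10×99)
  = 1 − 1332/990 = 1 − 1.3455 ≈ -0.345

-0.345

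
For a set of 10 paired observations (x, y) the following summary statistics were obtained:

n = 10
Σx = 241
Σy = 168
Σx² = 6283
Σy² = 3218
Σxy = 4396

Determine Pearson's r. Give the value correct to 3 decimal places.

0.801

r = (nΣxy − ΣxΣy) / √[(nΣx² − (Σx)²)(nΣy² − (Σy)²)]
Numerator: 10×4396 − 241×168 = 3472
Denominator: √[(62830 − 58081)(32180 − 28224)] = √[4749 × 3956] = 4334.4024
r = 3472 / 4334.4024 ≈ 0.801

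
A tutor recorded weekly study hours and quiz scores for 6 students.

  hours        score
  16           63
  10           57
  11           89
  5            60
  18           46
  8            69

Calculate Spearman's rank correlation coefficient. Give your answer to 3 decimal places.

-0.257

Rank hours: 5, 3, 4, 1, 6, 2
Rank score: 4, 2, 6, 3, 1, 5
d = rank(hours) − rank(score): 1, 1, -2, -2, 5, -3; Σd² = 44
ρ = 1 − 6Σd² / [n(n²−1)] = 1 − 6×44 / (6×35) = 1 − 264/210 ≈ -0.257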